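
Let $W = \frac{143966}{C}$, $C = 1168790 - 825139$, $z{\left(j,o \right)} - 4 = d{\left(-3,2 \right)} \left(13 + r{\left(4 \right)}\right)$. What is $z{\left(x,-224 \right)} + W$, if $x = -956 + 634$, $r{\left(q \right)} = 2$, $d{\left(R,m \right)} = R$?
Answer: $- \frac{13945725}{343651} \approx -40.581$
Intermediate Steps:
$x = -322$
$z{\left(j,o \right)} = -41$ ($z{\left(j,o \right)} = 4 - 3 \left(13 + 2\right) = 4 - 45 = -41$)
$C = 343651$
$W = \frac{143966}{343651} \approx 0.41893$
$z{\left(x,-224 \right)} + W = -41 + \frac{143966}{343651} = - \frac{13945725}{343651}$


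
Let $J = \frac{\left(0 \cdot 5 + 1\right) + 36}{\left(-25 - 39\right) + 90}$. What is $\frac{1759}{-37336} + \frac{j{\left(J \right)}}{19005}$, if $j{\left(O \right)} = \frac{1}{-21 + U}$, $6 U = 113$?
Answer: $- \frac{11149009}{236523560} \approx -0.047137$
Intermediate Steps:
$U = \frac{113}{6}$ ($U = \frac{1}{6} \cdot 113 = \frac{113}{6} \approx 18.833$)
$J = \frac{37}{26}$ ($J = \frac{\left(0 + 1\right) + 36}{\left(-25 - 39\right) + 90} = \frac{1 + 36}{-64 + 90} = \frac{37}{26} \approx 1.4231$)
$j{\left(O \right)} = - \frac{6}{13}$ ($j{\left(O \right)} = \frac{1}{-21 + \frac{113}{6}} = \frac{1}{- \frac{13}{6}} = - \frac{6}{13}$)
$\frac{1759}{-37336} + \frac{j{\left(J \right)}}{19005} = \frac{1759}{-37336} - \frac{6}{13 \cdot 19005} = 1759 \left(- \frac{1}{37336}\right) - \frac{2}{82355} = - \frac{1759}{37336} - \frac{2}{82355} = - \frac{11149009}{236523560}$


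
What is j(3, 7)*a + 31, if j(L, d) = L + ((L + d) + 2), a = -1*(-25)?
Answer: 406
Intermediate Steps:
a = 25
j(L, d) = 2 + d + 2*L (j(L, d) = L + (2 + L + d) = 2 + d + 2*L)
j(3, 7)*a + 31 = (2 + 7 + 2*3)*25 + 31 = (2 + 7 + 6)*25 + 31 = 15*25 + 31 = 375 + 31 = 406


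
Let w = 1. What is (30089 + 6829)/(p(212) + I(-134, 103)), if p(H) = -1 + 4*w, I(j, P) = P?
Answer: 18459/53 ≈ 348.28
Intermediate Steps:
p(H) = 3 (p(H) = -1 + 4*1 = -1 + 4 = 3)
(30089 + 6829)/(p(212) + I(-134, 103)) = (30089 + 6829)/(3 + 103) = 36918/106 = 36918*(1/106) = 18459/53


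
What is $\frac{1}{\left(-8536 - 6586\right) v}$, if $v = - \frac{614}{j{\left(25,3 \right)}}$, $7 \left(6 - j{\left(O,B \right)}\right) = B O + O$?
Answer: $- \frac{29}{32497178} \approx -8.9239 \cdot 10^{-7}$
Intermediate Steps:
$j{\left(O,B \right)} = 6 - \frac{O}{7} - \frac{B O}{7}$ ($j{\left(O,B \right)} = 6 - \frac{B O + O}{7} = 6 - \frac{O + B O}{7} = 6 - \left(\frac{O}{7} + \frac{B O}{7}\right) = 6 - \frac{O}{7} - \frac{B O}{7}$)
$v = \frac{2149}{29}$ ($v = - \frac{614}{6 - \frac{25}{7} - \frac{3}{7} \cdot 25} = - \frac{614}{6 - \frac{25}{7} - \frac{75}{7}} = - \frac{614}{- \frac{58}{7}} = \left(-614\right) \left(- \frac{7}{58}\right) = \frac{2149}{29} \approx 74.103$)
$\frac{1}{\left(-8536 - 6586\right) v} = \frac{1}{\left(-8536 - 6586\right) \frac{2149}{29}} = \frac{1}{-15122} \cdot \frac{29}{2149} = \left(- \frac{1}{15122}\right) \frac{29}{2149} = - \frac{29}{32497178}$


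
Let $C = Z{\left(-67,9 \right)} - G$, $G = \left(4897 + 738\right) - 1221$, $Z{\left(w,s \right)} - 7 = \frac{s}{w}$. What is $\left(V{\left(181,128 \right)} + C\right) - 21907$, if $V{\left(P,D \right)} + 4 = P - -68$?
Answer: $- \frac{1746632}{67} \approx -26069.0$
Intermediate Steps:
$Z{\left(w,s \right)} = 7 + \frac{s}{w}$
$V{\left(P,D \right)} = 64 + P$ ($V{\left(P,D \right)} = -4 + \left(P - -68\right) = -4 + \left(P + 68\right) = -4 + \left(68 + P\right) = 64 + P$)
$G = 4414$ ($G = 5635 - 1221 = 4414$)
$C = - \frac{295278}{67}$ ($C = \left(7 + \frac{9}{-67}\right) - 4414 = \left(7 + 9 \left(- \frac{1}{67}\right)\right) - 4414 = \left(7 - \frac{9}{67}\right) - 4414 = \frac{460}{67} - 4414 = - \frac{295278}{67} \approx -4407.1$)
$\left(V{\left(181,128 \right)} + C\right) - 21907 = \left(\left(64 + 181\right) - \frac{295278}{67}\right) - 21907 = \left(245 - \frac{295278}{67}\right) - 21907 = - \frac{278863}{67} - 21907 = - \frac{1746632}{67}$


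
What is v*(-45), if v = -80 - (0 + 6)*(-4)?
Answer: 2520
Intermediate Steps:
v = -56 (v = -80 - 6*(-4) = -80 - 1*(-24) = -80 + 24 = -56)
v*(-45) = -56*(-45) = 2520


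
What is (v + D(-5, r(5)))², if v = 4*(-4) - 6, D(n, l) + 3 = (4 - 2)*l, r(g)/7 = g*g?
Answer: 105625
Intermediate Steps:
r(g) = 7*g² (r(g) = 7*(g*g) = 7*g²)
D(n, l) = -3 + 2*l (D(n, l) = -3 + (4 - 2)*l = -3 + 2*l)
v = -22 (v = -16 - 6 = -22)
(v + D(-5, r(5)))² = (-22 + (-3 + 2*(7*5²)))² = (-22 + (-3 + 2*(7*25)))² = (-22 + (-3 + 2*175))² = (-22 + (-3 + 350))² = (-22 + 347)² = 325² = 105625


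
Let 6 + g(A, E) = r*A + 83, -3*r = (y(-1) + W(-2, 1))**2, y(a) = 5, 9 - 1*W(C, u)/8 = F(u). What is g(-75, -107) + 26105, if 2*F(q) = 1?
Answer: 159407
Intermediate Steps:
F(q) = 1/2 (F(q) = (1/2)*1 = 1/2)
W(C, u) = 68 (W(C, u) = 72 - 8*1/2 = 72 - 4 = 68)
r = -5329/3 (r = -(5 + 68)**2/3 = -1/3*73**2 = -1/3*5329 = -5329/3 ≈ -1776.3)
g(A, E) = 77 - 5329*A/3 (g(A, E) = -6 + (-5329*A/3 + 83) = -6 + (83 - 5329*A/3) = 77 - 5329*A/3)
g(-75, -107) + 26105 = (77 - 5329/3*(-75)) + 26105 = (77 + 133225) + 26105 = 133302 + 26105 = 159407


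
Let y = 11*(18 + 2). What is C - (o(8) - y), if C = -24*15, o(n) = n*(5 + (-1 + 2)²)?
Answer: -188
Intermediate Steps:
o(n) = 6*n (o(n) = n*(5 + 1²) = n*(5 + 1) = n*6 = 6*n)
y = 220 (y = 11*20 = 220)
C = -360
C - (o(8) - y) = -360 - (6*8 - 1*220) = -360 - (48 - 220) = -360 - 1*(-172) = -360 + 172 = -188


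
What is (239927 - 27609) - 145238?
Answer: 67080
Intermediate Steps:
(239927 - 27609) - 145238 = 212318 - 145238 = 67080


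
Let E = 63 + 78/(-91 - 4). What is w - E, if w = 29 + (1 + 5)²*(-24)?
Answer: -85232/95 ≈ -897.18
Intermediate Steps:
w = -835 (w = 29 + 6²*(-24) = 29 + 36*(-24) = 29 - 864 = -835)
E = 5907/95 (E = 63 + 78/(-95) = 63 - 1/95*78 = 63 - 78/95 = 5907/95 ≈ 62.179)
w - E = -835 - 1*5907/95 = -835 - 5907/95 = -85232/95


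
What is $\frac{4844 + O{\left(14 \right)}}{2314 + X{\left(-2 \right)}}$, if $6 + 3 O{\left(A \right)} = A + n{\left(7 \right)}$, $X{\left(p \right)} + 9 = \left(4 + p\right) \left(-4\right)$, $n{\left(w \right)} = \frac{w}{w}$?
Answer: $\frac{4847}{2297} \approx 2.1101$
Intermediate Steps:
$n{\left(w \right)} = 1$
$X{\left(p \right)} = -25 - 4 p$ ($X{\left(p \right)} = -9 + \left(4 + p\right) \left(-4\right) = -9 - \left(16 + 4 p\right) = -25 - 4 p$)
$O{\left(A \right)} = - \frac{5}{3} + \frac{A}{3}$ ($O{\left(A \right)} = -2 + \frac{A + 1}{3} = -2 + \frac{1 + A}{3} = -2 + \left(\frac{1}{3} + \frac{A}{3}\right) = - \frac{5}{3} + \frac{A}{3}$)
$\frac{4844 + O{\left(14 \right)}}{2314 + X{\left(-2 \right)}} = \frac{4844 + \left(- \frac{5}{3} + \frac{1}{3} \cdot 14\right)}{2314 - 17} = \frac{4844 + \left(- \frac{5}{3} + \frac{14}{3}\right)}{2314 + \left(-25 + 8\right)} = \frac{4844 + 3}{2314 - 17} = \frac{4847}{2297}$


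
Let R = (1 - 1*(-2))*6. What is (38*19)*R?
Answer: 12996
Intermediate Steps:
R = 18 (R = (1 + 2)*6 = 3*6 = 18)
(38*19)*R = (38*19)*18 = 722*18 = 12996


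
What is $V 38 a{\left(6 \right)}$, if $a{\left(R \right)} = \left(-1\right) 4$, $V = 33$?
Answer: $-5016$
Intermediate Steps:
$a{\left(R \right)} = -4$
$V 38 a{\left(6 \right)} = 33 \cdot 38 \left(-4\right) = 1254 \left(-4\right) = -5016$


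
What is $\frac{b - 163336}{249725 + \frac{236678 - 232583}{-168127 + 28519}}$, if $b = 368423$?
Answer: $\frac{454472792}{553390535} \approx 0.82125$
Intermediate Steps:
$\frac{b - 163336}{249725 + \frac{236678 - 232583}{-168127 + 28519}} = \frac{368423 - 163336}{249725 + \frac{236678 - 232583}{-168127 + 28519}} = \frac{205087}{249725 + \frac{4095}{-139608}} = \frac{205087}{249725 + 4095 \left(- \frac{1}{139608}\right)} = \frac{205087}{249725 - \frac{65}{2216}} = \frac{205087}{\frac{553390535}{2216}} = 205087 \cdot \frac{2216}{553390535} = \frac{454472792}{553390535}$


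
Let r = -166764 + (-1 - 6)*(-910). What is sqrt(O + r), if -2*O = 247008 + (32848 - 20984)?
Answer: I*sqrt(289830) ≈ 538.36*I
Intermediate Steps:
r = -160394 (r = -166764 - 7*(-910) = -166764 + 6370 = -160394)
O = -129436 (O = -(247008 + (32848 - 20984))/2 = -(247008 + 11864)/2 = -1/2*258872 = -129436)
sqrt(O + r) = sqrt(-129436 - 160394) = sqrt(-289830) = I*sqrt(289830)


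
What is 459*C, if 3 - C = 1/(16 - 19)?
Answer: 1530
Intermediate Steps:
C = 10/3 (C = 3 - 1/(16 - 19) = 3 - 1/(-3) = 3 - 1*(-⅓) = 3 + ⅓ = 10/3 ≈ 3.3333)
459*C = 459*(10/3) = 1530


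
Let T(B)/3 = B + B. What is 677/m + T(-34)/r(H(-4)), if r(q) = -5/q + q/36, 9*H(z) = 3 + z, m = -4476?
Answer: -305715679/65255604 ≈ -4.6849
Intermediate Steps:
H(z) = 1/3 + z/9 (H(z) = (3 + z)/9 = 1/3 + z/9)
T(B) = 6*B (T(B) = 3*(B + B) = 3*(2*B) = 6*B)
r(q) = -5/q + q/36 (r(q) = -5/q + q*(1/36) = -5/q + q/36)
677/m + T(-34)/r(H(-4)) = 677/(-4476) + (6*(-34))/(-5/(1/3 + (1/9)*(-4)) + (1/3 + (1/9)*(-4))/36) = 677*(-1/4476) - 204/(-5/(1/3 - 4/9) + (1/3 - 4/9)/36) = -677/4476 - 204/(-5/(-1/9) + (1/36)*(-1/9)) = -677/4476 - 204/(-5*(-9) - 1/324) = -677/4476 - 204/(45 - 1/324) = -677/4476 - 204/14579/324 = -677/4476 - 204*324/14579 = -677/4476 - 66096/14579 = -305715679/65255604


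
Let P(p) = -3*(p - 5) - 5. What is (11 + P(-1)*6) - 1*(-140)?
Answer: 229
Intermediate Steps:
P(p) = 10 - 3*p (P(p) = -3*(-5 + p) - 5 = (15 - 3*p) - 5 = 10 - 3*p)
(11 + P(-1)*6) - 1*(-140) = (11 + (10 - 3*(-1))*6) - 1*(-140) = (11 + (10 + 3)*6) + 140 = (11 + 13*6) + 140 = (11 + 78) + 140 = 89 + 140 = 229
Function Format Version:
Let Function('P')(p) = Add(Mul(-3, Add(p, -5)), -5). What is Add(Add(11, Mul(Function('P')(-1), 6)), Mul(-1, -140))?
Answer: 229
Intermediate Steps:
Function('P')(p) = Add(10, Mul(-3, p)) (Function('P')(p) = Add(Mul(-3, Add(-5, p)), -5) = Add(Add(15, Mul(-3, p)), -5) = Add(10, Mul(-3, p)))
Add(Add(11, Mul(Function('P')(-1), 6)), Mul(-1, -140)) = Add(Add(11, Mul(Add(10, Mul(-3, -1)), 6)), Mul(-1, -140)) = Add(Add(11, Mul(Add(10, 3), 6)), 140) = Add(Add(11, Mul(13, 6)), 140) = Add(Add(11, 78), 140) = Add(89, 140) = 229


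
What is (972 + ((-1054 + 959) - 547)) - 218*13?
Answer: -2504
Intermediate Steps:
(972 + ((-1054 + 959) - 547)) - 218*13 = (972 + (-95 - 547)) - 2834 = (972 - 642) - 2834 = 330 - 2834 = -2504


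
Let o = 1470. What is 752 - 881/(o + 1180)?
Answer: 1991919/2650 ≈ 751.67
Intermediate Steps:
752 - 881/(o + 1180) = 752 - 881/(1470 + 1180) = 752 - 881/2650 = 1991919/2650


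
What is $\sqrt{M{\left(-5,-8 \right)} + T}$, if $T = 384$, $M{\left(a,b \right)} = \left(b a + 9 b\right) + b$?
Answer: $2 \sqrt{86} \approx 18.547$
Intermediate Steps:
$M{\left(a,b \right)} = 10 b + a b$ ($M{\left(a,b \right)} = \left(a b + 9 b\right) + b = \left(9 b + a b\right) + b = 10 b + a b$)
$\sqrt{M{\left(-5,-8 \right)} + T} = \sqrt{- 8 \left(10 - 5\right) + 384} = \sqrt{\left(-8\right) 5 + 384} = \sqrt{-40 + 384} = \sqrt{344} = 2 \sqrt{86}$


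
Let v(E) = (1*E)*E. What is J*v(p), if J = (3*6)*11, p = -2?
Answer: 792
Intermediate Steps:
v(E) = E² (v(E) = E*E = E²)
J = 198 (J = 18*11 = 198)
J*v(p) = 198*(-2)² = 198*4 = 792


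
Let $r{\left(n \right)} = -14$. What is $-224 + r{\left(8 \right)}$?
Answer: $-238$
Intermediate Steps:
$-224 + r{\left(8 \right)} = -224 - 14 = -238$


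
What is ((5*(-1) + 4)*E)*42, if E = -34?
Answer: 1428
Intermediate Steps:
((5*(-1) + 4)*E)*42 = ((5*(-1) + 4)*(-34))*42 = ((-5 + 4)*(-34))*42 = -1*(-34)*42 = 34*42 = 1428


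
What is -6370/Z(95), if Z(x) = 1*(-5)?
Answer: 1274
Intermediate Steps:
Z(x) = -5
-6370/Z(95) = -6370/(-5) = -6370*(-1/5) = 1274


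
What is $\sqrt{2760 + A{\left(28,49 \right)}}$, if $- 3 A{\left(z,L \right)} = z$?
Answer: $\frac{2 \sqrt{6189}}{3} \approx 52.447$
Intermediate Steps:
$A{\left(z,L \right)} = - \frac{z}{3}$
$\sqrt{2760 + A{\left(28,49 \right)}} = \sqrt{2760 - \frac{28}{3}} = \sqrt{\frac{8252}{3}} = \frac{2 \sqrt{6189}}{3}$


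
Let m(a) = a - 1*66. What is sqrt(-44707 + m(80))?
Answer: I*sqrt(44693) ≈ 211.41*I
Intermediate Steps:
m(a) = -66 + a (m(a) = a - 66 = -66 + a)
sqrt(-44707 + m(80)) = sqrt(-44707 + (-66 + 80)) = sqrt(-44707 + 14) = sqrt(-44693) = I*sqrt(44693)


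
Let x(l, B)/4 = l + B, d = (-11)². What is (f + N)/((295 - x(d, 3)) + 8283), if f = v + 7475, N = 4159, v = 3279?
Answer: 1657/898 ≈ 1.8452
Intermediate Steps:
d = 121
x(l, B) = 4*B + 4*l (x(l, B) = 4*(l + B) = 4*(B + l) = 4*B + 4*l)
f = 10754 (f = 3279 + 7475 = 10754)
(f + N)/((295 - x(d, 3)) + 8283) = (10754 + 4159)/((295 - (4*3 + 4*121)) + 8283) = 14913/((295 - (12 + 484)) + 8283) = 14913/((295 - 1*496) + 8283) = 14913/((295 - 496) + 8283) = 14913/(-201 + 8283) = 14913/8082 = 14913*(1/8082) = 1657/898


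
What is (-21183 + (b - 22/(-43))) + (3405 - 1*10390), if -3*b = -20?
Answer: -3632746/129 ≈ -28161.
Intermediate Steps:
b = 20/3 (b = -⅓*(-20) = 20/3 ≈ 6.6667)
(-21183 + (b - 22/(-43))) + (3405 - 1*10390) = (-21183 + (20/3 - 22/(-43))) + (3405 - 1*10390) = (-21183 + (20/3 - 22*(-1/43))) + (3405 - 10390) = (-21183 + (20/3 + 22/43)) - 6985 = (-21183 + 926/129) - 6985 = -2731681/129 - 6985 = -3632746/129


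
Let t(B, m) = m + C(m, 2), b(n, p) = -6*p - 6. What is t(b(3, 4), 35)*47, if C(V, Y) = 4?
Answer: 1833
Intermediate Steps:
b(n, p) = -6 - 6*p
t(B, m) = 4 + m (t(B, m) = m + 4 = 4 + m)
t(b(3, 4), 35)*47 = (4 + 35)*47 = 39*47 = 1833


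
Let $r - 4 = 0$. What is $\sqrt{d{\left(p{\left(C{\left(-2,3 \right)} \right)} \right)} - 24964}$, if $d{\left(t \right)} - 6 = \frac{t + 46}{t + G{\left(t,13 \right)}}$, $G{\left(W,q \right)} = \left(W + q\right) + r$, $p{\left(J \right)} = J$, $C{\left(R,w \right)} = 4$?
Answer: $2 i \sqrt{6239} \approx 157.97 i$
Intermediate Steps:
$r = 4$ ($r = 4 + 0 = 4$)
$G{\left(W,q \right)} = 4 + W + q$ ($G{\left(W,q \right)} = \left(W + q\right) + 4 = 4 + W + q$)
$d{\left(t \right)} = 6 + \frac{46 + t}{17 + 2 t}$ ($d{\left(t \right)} = 6 + \frac{t + 46}{t + \left(4 + t + 13\right)} = 6 + \frac{46 + t}{t + \left(17 + t\right)} = 6 + \frac{46 + t}{17 + 2 t}$)
$\sqrt{d{\left(p{\left(C{\left(-2,3 \right)} \right)} \right)} - 24964} = \sqrt{\frac{148 + 13 \cdot 4}{17 + 2 \cdot 4} - 24964} = \sqrt{\frac{148 + 52}{17 + 8} - 24964} = \sqrt{\frac{1}{25} \cdot 200 - 24964} = \sqrt{8 - 24964} = \sqrt{-24956} = 2 i \sqrt{6239}$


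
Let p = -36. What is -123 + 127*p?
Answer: -4695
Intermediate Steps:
-123 + 127*p = -123 + 127*(-36) = -123 - 4572 = -4695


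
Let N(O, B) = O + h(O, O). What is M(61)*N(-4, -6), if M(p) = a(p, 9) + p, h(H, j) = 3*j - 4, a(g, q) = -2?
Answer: -1180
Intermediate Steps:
h(H, j) = -4 + 3*j
M(p) = -2 + p
N(O, B) = -4 + 4*O (N(O, B) = O + (-4 + 3*O) = -4 + 4*O)
M(61)*N(-4, -6) = (-2 + 61)*(-4 + 4*(-4)) = 59*(-4 - 16) = 59*(-20) = -1180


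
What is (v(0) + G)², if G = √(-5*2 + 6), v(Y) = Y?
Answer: -4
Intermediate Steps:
G = 2*I (G = √(-10 + 6) = √(-4) = 2*I ≈ 2.0*I)
(v(0) + G)² = (0 + 2*I)² = (2*I)² = -4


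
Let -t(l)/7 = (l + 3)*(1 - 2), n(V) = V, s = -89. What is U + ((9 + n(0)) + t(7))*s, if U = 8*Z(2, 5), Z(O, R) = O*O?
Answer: -6999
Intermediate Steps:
Z(O, R) = O²
t(l) = 21 + 7*l (t(l) = -7*(l + 3)*(1 - 2) = -7*(3 + l)*(-1) = -7*(-3 - l) = 21 + 7*l)
U = 32 (U = 8*2² = 8*4 = 32)
U + ((9 + n(0)) + t(7))*s = 32 + ((9 + 0) + (21 + 7*7))*(-89) = 32 + (9 + (21 + 49))*(-89) = 32 + (9 + 70)*(-89) = 32 + 79*(-89) = 32 - 7031 = -6999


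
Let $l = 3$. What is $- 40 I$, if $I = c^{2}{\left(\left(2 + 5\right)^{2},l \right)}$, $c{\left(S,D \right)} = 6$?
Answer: $-1440$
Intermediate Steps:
$I = 36$ ($I = 6^{2} = 36$)
$- 40 I = \left(-40\right) 36 = -1440$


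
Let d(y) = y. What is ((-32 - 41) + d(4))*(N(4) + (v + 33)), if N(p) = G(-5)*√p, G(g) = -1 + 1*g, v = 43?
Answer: -4416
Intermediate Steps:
G(g) = -1 + g
N(p) = -6*√p (N(p) = (-1 - 5)*√p = -6*√p)
((-32 - 41) + d(4))*(N(4) + (v + 33)) = ((-32 - 41) + 4)*(-6*√4 + (43 + 33)) = (-73 + 4)*(-6*2 + 76) = -69*(-12 + 76) = -69*64 = -4416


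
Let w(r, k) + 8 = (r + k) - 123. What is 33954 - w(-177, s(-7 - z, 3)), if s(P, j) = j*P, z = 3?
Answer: 34292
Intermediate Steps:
s(P, j) = P*j
w(r, k) = -131 + k + r (w(r, k) = -8 + ((r + k) - 123) = -8 + ((k + r) - 123) = -8 + (-123 + k + r) = -131 + k + r)
33954 - w(-177, s(-7 - z, 3)) = 33954 - (-131 + (-7 - 1*3)*3 - 177) = 33954 - (-131 + (-7 - 3)*3 - 177) = 33954 - (-131 - 10*3 - 177) = 33954 - (-131 - 30 - 177) = 33954 - 1*(-338) = 33954 + 338 = 34292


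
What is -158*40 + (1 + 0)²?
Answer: -6319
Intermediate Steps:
-158*40 + (1 + 0)² = -6320 + 1² = -6320 + 1 = -6319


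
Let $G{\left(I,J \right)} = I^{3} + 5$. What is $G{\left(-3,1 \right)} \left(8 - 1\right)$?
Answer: $-154$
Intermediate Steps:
$G{\left(I,J \right)} = 5 + I^{3}$
$G{\left(-3,1 \right)} \left(8 - 1\right) = \left(5 + \left(-3\right)^{3}\right) \left(8 - 1\right) = \left(5 - 27\right) 7 = \left(-22\right) 7 = -154$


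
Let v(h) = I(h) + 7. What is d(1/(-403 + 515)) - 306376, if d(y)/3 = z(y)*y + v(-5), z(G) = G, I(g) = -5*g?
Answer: -3841976317/12544 ≈ -3.0628e+5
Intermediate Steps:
v(h) = 7 - 5*h (v(h) = -5*h + 7 = 7 - 5*h)
d(y) = 96 + 3*y**2 (d(y) = 3*(y*y + (7 - 5*(-5))) = 3*(y**2 + (7 + 25)) = 3*(y**2 + 32) = 3*(32 + y**2) = 96 + 3*y**2)
d(1/(-403 + 515)) - 306376 = (96 + 3*(1/(-403 + 515))**2) - 306376 = (96 + 3*(1/112)**2) - 306376 = (96 + 3*(1/12544)) - 306376 = (96 + 3/12544) - 306376 = 1204227/12544 - 306376 = -3841976317/12544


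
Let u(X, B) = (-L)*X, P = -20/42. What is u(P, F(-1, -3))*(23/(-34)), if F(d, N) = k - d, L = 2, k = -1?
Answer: -230/357 ≈ -0.64426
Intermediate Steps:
F(d, N) = -1 - d
P = -10/21 (P = -20*1/42 = -10/21 ≈ -0.47619)
u(X, B) = -2*X (u(X, B) = (-1*2)*X = -2*X)
u(P, F(-1, -3))*(23/(-34)) = (-2*(-10/21))*(23/(-34)) = 20*(23*(-1/34))/21 = (20/21)*(-23/34) = -230/357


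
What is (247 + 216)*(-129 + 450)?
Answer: 148623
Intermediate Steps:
(247 + 216)*(-129 + 450) = 463*321 = 148623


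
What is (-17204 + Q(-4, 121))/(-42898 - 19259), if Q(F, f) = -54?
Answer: 17258/62157 ≈ 0.27765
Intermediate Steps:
(-17204 + Q(-4, 121))/(-42898 - 19259) = (-17204 - 54)/(-42898 - 19259) = -17258/(-62157) = -17258*(-1/62157) = 17258/62157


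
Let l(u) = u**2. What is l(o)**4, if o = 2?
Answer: 256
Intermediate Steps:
l(o)**4 = (2**2)**4 = 4**4 = 256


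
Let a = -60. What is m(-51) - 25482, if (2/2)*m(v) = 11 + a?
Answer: -25531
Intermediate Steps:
m(v) = -49 (m(v) = 11 - 60 = -49)
m(-51) - 25482 = -49 - 25482 = -25531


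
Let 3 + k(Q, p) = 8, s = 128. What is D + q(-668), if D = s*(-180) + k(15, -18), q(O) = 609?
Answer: -22426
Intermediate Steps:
k(Q, p) = 5 (k(Q, p) = -3 + 8 = 5)
D = -23035 (D = 128*(-180) + 5 = -23040 + 5 = -23035)
D + q(-668) = -23035 + 609 = -22426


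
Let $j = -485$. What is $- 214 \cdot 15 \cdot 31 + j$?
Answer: $-99995$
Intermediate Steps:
$- 214 \cdot 15 \cdot 31 + j = - 214 \cdot 15 \cdot 31 - 485 = \left(-214\right) 465 - 485 = -99510 - 485 = -99995$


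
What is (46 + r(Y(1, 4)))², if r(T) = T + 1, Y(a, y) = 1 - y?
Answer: 1936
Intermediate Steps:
r(T) = 1 + T
(46 + r(Y(1, 4)))² = (46 + (1 + (1 - 1*4)))² = (46 + (1 + (1 - 4)))² = (46 + (1 - 3))² = (46 - 2)² = 44² = 1936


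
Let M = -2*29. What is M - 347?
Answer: -405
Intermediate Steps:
M = -58
M - 347 = -58 - 347 = -405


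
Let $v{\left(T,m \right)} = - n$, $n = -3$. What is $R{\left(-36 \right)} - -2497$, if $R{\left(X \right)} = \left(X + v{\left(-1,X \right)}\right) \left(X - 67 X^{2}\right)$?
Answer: $2869141$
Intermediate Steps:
$v{\left(T,m \right)} = 3$ ($v{\left(T,m \right)} = \left(-1\right) \left(-3\right) = 3$)
$R{\left(X \right)} = \left(3 + X\right) \left(X - 67 X^{2}\right)$ ($R{\left(X \right)} = \left(X + 3\right) \left(X - 67 X^{2}\right) = \left(3 + X\right) \left(X - 67 X^{2}\right)$)
$R{\left(-36 \right)} - -2497 = - 36 \left(3 - -7200 - 67 \left(-36\right)^{2}\right) - -2497 = - 36 \left(3 + 7200 - 86832\right) + 2497 = \left(-36\right) \left(-79629\right) + 2497 = 2866644 + 2497 = 2869141$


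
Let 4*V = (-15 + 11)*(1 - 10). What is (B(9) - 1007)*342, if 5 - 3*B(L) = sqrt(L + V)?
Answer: -343824 - 342*sqrt(2) ≈ -3.4431e+5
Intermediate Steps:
V = 9 (V = ((-15 + 11)*(1 - 10))/4 = (-4*(-9))/4 = (1/4)*36 = 9)
B(L) = 5/3 - sqrt(9 + L)/3 (B(L) = 5/3 - sqrt(L + 9)/3 = 5/3 - sqrt(9 + L)/3)
(B(9) - 1007)*342 = ((5/3 - sqrt(9 + 9)/3) - 1007)*342 = ((5/3 - sqrt(2)) - 1007)*342 = (-3016/3 - sqrt(2))*342 = -343824 - 342*sqrt(2)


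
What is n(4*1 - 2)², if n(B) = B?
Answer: 4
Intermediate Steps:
n(4*1 - 2)² = (4*1 - 2)² = (4 - 2)² = 2² = 4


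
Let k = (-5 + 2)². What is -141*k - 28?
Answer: -1297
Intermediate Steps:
k = 9 (k = (-3)² = 9)
-141*k - 28 = -141*9 - 28 = -1269 - 28 = -1297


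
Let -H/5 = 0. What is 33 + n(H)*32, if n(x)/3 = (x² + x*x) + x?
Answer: 33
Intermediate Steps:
H = 0 (H = -5*0 = 0)
n(x) = 3*x + 6*x² (n(x) = 3*((x² + x*x) + x) = 3*((x² + x²) + x) = 3*(2*x² + x) = 3*(x + 2*x²) = 3*x + 6*x²)
33 + n(H)*32 = 33 + (3*0*(1 + 2*0))*32 = 33 + (3*0*(1 + 0))*32 = 33 + (3*0*1)*32 = 33 + 0*32 = 33 + 0 = 33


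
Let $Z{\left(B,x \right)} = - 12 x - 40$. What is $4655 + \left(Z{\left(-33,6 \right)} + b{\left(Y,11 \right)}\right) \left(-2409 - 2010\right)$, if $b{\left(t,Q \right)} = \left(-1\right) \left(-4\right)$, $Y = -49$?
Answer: $481907$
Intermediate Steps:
$b{\left(t,Q \right)} = 4$
$Z{\left(B,x \right)} = -40 - 12 x$
$4655 + \left(Z{\left(-33,6 \right)} + b{\left(Y,11 \right)}\right) \left(-2409 - 2010\right) = 4655 + \left(\left(-40 - 72\right) + 4\right) \left(-2409 - 2010\right) = 4655 + \left(\left(-40 - 72\right) + 4\right) \left(-4419\right) = 4655 + \left(-112 + 4\right) \left(-4419\right) = 4655 - -477252 = 4655 + 477252 = 481907$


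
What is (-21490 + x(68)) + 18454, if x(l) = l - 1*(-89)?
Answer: -2879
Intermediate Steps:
x(l) = 89 + l (x(l) = l + 89 = 89 + l)
(-21490 + x(68)) + 18454 = (-21490 + (89 + 68)) + 18454 = (-21490 + 157) + 18454 = -21333 + 18454 = -2879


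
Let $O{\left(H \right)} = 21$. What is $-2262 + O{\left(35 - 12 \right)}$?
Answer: $-2241$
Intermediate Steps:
$-2262 + O{\left(35 - 12 \right)} = -2262 + 21 = -2241$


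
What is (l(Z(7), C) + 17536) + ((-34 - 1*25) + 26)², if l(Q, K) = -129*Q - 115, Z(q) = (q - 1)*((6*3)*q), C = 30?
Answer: -79014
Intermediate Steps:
Z(q) = 18*q*(-1 + q) (Z(q) = (-1 + q)*(18*q) = 18*q*(-1 + q))
l(Q, K) = -115 - 129*Q
(l(Z(7), C) + 17536) + ((-34 - 1*25) + 26)² = ((-115 - 2322*7*(-1 + 7)) + 17536) + ((-34 - 1*25) + 26)² = ((-115 - 2322*7*6) + 17536) + ((-34 - 25) + 26)² = ((-115 - 129*756) + 17536) + (-59 + 26)² = ((-115 - 97524) + 17536) + (-33)² = (-97639 + 17536) + 1089 = -80103 + 1089 = -79014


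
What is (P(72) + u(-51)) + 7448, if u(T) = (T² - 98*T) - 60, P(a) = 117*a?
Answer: 23411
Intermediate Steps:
u(T) = -60 + T² - 98*T
(P(72) + u(-51)) + 7448 = (117*72 + (-60 + (-51)² - 98*(-51))) + 7448 = (8424 + (-60 + 2601 + 4998)) + 7448 = (8424 + 7539) + 7448 = 15963 + 7448 = 23411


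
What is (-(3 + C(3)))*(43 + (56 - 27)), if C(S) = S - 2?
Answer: -288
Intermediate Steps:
C(S) = -2 + S
(-(3 + C(3)))*(43 + (56 - 27)) = (-(3 + (-2 + 3)))*(43 + (56 - 27)) = (-(3 + 1))*(43 + 29) = -1*4*72 = -4*72 = -288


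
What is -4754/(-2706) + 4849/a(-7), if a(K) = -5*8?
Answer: -6465617/54120 ≈ -119.47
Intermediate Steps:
a(K) = -40
-4754/(-2706) + 4849/a(-7) = -4754/(-2706) + 4849/(-40) = -4754*(-1/2706) + 4849*(-1/40) = 2377/1353 - 4849/40 = -6465617/54120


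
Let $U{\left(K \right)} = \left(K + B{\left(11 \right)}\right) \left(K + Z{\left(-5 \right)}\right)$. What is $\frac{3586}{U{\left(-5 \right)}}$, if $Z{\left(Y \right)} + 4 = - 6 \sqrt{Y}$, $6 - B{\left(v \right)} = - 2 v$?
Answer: $- \frac{3586}{667} + \frac{7172 i \sqrt{5}}{2001} \approx -5.3763 + 8.0145 i$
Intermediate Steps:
$B{\left(v \right)} = 6 + 2 v$ ($B{\left(v \right)} = 6 - - 2 v = 6 + 2 v$)
$Z{\left(Y \right)} = -4 - 6 \sqrt{Y}$
$U{\left(K \right)} = \left(28 + K\right) \left(-4 + K - 6 i \sqrt{5}\right)$ ($U{\left(K \right)} = \left(K + \left(6 + 2 \cdot 11\right)\right) \left(K - \left(4 + 6 \sqrt{-5}\right)\right) = \left(K + \left(6 + 22\right)\right) \left(K - \left(4 + 6 i \sqrt{5}\right)\right) = \left(K + 28\right) \left(K - \left(4 + 6 i \sqrt{5}\right)\right) = \left(28 + K\right) \left(-4 + K - 6 i \sqrt{5}\right)$)
$\frac{3586}{U{\left(-5 \right)}} = \frac{3586}{-112 + \left(-5\right)^{2} + 24 \left(-5\right) - 168 i \sqrt{5} - 6 i \left(-5\right) \sqrt{5}} = \frac{3586}{-112 + 25 - 120 - 168 i \sqrt{5} + 30 i \sqrt{5}} = \frac{3586}{-207 - 138 i \sqrt{5}}$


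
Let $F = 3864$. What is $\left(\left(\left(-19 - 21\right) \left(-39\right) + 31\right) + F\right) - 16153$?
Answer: $-10698$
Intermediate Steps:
$\left(\left(\left(-19 - 21\right) \left(-39\right) + 31\right) + F\right) - 16153 = \left(\left(\left(-19 - 21\right) \left(-39\right) + 31\right) + 3864\right) - 16153 = \left(\left(\left(-40\right) \left(-39\right) + 31\right) + 3864\right) - 16153 = \left(\left(1560 + 31\right) + 3864\right) - 16153 = \left(1591 + 3864\right) - 16153 = 5455 - 16153 = -10698$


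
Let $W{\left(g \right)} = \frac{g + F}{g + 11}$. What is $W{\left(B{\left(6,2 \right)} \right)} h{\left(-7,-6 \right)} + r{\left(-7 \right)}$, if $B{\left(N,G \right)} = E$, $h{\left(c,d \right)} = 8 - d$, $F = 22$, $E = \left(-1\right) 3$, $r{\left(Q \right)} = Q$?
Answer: $\frac{105}{4} \approx 26.25$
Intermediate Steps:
$E = -3$
$B{\left(N,G \right)} = -3$
$W{\left(g \right)} = \frac{22 + g}{11 + g}$ ($W{\left(g \right)} = \frac{g + 22}{g + 11} = \frac{22 + g}{11 + g}$)
$W{\left(B{\left(6,2 \right)} \right)} h{\left(-7,-6 \right)} + r{\left(-7 \right)} = \frac{22 - 3}{11 - 3} \left(8 - -6\right) - 7 = \frac{1}{8} \cdot 19 \left(8 + 6\right) - 7 = \frac{1}{8} \cdot 19 \cdot 14 - 7 = \frac{19}{8} \cdot 14 - 7 = \frac{133}{4} - 7 = \frac{105}{4}$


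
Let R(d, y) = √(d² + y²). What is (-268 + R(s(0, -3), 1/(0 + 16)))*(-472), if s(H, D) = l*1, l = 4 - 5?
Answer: 126496 - 59*√257/2 ≈ 1.2602e+5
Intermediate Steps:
l = -1
s(H, D) = -1 (s(H, D) = -1*1 = -1)
(-268 + R(s(0, -3), 1/(0 + 16)))*(-472) = (-268 + √((-1)² + (1/(0 + 16))²))*(-472) = (-268 + √(1 + (1/16)²))*(-472) = (-268 + √(1 + 1/256))*(-472) = (-268 + √(257/256))*(-472) = (-268 + √257/16)*(-472) = 126496 - 59*√257/2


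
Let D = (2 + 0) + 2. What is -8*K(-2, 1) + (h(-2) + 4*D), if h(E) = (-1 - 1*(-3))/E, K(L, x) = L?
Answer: 31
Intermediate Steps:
D = 4 (D = 2 + 2 = 4)
h(E) = 2/E (h(E) = (-1 + 3)/E = 2/E)
-8*K(-2, 1) + (h(-2) + 4*D) = -8*(-2) + (2/(-2) + 4*4) = 16 + (2*(-½) + 16) = 16 + (-1 + 16) = 16 + 15 = 31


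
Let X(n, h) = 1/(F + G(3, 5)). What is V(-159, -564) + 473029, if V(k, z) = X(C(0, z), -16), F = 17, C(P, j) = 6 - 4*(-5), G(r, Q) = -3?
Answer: 6622407/14 ≈ 4.7303e+5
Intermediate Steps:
C(P, j) = 26 (C(P, j) = 6 + 20 = 26)
X(n, h) = 1/14 (X(n, h) = 1/(17 - 3) = 1/14)
V(k, z) = 1/14
V(-159, -564) + 473029 = 1/14 + 473029 = 6622407/14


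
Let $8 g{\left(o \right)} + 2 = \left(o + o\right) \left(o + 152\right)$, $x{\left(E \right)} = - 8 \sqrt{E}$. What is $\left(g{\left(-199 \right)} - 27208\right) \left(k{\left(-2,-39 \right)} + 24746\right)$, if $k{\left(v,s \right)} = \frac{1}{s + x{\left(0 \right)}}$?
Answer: $- \frac{8000620970}{13} \approx -6.1543 \cdot 10^{8}$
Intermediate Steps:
$g{\left(o \right)} = - \frac{1}{4} + \frac{o \left(152 + o\right)}{4}$ ($g{\left(o \right)} = - \frac{1}{4} + \frac{\left(o + o\right) \left(o + 152\right)}{8} = - \frac{1}{4} + \frac{2 o \left(152 + o\right)}{8} = - \frac{1}{4} + \frac{o \left(152 + o\right)}{4}$)
$k{\left(v,s \right)} = \frac{1}{s}$ ($k{\left(v,s \right)} = \frac{1}{s - 8 \sqrt{0}} = \frac{1}{s - 0} = \frac{1}{s + 0} = \frac{1}{s}$)
$\left(g{\left(-199 \right)} - 27208\right) \left(k{\left(-2,-39 \right)} + 24746\right) = \left(\left(- \frac{1}{4} + 38 \left(-199\right) + \frac{\left(-199\right)^{2}}{4}\right) - 27208\right) \left(\frac{1}{-39} + 24746\right) = \left(\left(- \frac{1}{4} - 7562 + \frac{1}{4} \cdot 39601\right) - 27208\right) \left(- \frac{1}{39} + 24746\right) = \left(\left(- \frac{1}{4} - 7562 + \frac{39601}{4}\right) - 27208\right) \frac{965093}{39} = \left(2338 - 27208\right) \frac{965093}{39} = \left(-24870\right) \frac{965093}{39} = - \frac{8000620970}{13}$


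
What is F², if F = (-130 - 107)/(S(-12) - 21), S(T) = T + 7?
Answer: 56169/676 ≈ 83.090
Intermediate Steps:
S(T) = 7 + T
F = 237/26 (F = (-130 - 107)/((7 - 12) - 21) = -237/(-5 - 21) = -237/(-26) = -237*(-1/26) = 237/26 ≈ 9.1154)
F² = (237/26)² = 56169/676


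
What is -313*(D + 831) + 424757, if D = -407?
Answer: 292045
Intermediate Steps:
-313*(D + 831) + 424757 = -313*(-407 + 831) + 424757 = -313*424 + 424757 = -132712 + 424757 = 292045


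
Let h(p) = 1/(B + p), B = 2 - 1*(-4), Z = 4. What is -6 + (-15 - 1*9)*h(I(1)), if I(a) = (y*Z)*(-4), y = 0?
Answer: -10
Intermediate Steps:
I(a) = 0 (I(a) = (0*4)*(-4) = 0*(-4) = 0)
B = 6 (B = 2 + 4 = 6)
h(p) = 1/(6 + p)
-6 + (-15 - 1*9)*h(I(1)) = -6 + (-15 - 1*9)/(6 + 0) = -6 + (-15 - 9)/6 = -6 - 24*1/6 = -6 - 4 = -10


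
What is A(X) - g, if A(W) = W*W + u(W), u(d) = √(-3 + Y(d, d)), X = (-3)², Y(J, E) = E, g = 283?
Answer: -202 + √6 ≈ -199.55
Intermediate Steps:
X = 9
u(d) = √(-3 + d)
A(W) = W² + √(-3 + W) (A(W) = W*W + √(-3 + W) = W² + √(-3 + W))
A(X) - g = (9² + √(-3 + 9)) - 1*283 = (81 + √6) - 283 = -202 + √6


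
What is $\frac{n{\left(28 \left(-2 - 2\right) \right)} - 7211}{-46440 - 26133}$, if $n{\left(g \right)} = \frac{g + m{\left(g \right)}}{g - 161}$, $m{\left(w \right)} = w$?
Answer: $\frac{16541}{166491} \approx 0.099351$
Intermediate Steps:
$n{\left(g \right)} = \frac{2 g}{-161 + g}$ ($n{\left(g \right)} = \frac{g + g}{g - 161} = \frac{2 g}{-161 + g}$)
$\frac{n{\left(28 \left(-2 - 2\right) \right)} - 7211}{-46440 - 26133} = \frac{\frac{2 \cdot 28 \left(-2 - 2\right)}{-161 + 28 \left(-2 - 2\right)} - 7211}{-46440 - 26133} = \frac{\frac{2 \cdot 28 \left(-2 - 2\right)}{-161 + 28 \left(-2 - 2\right)} - 7211}{-72573} = \left(\frac{2 \cdot 28 \left(-4\right)}{-161 + 28 \left(-4\right)} - 7211\right) \left(- \frac{1}{72573}\right) = \left(2 \left(-112\right) \frac{1}{-161 - 112} - 7211\right) \left(- \frac{1}{72573}\right) = \left(2 \left(-112\right) \frac{1}{-273} - 7211\right) \left(- \frac{1}{72573}\right) = \left(2 \left(-112\right) \left(- \frac{1}{273}\right) - 7211\right) \left(- \frac{1}{72573}\right) = \left(\frac{32}{39} - 7211\right) \left(- \frac{1}{72573}\right) = \left(- \frac{281197}{39}\right) \left(- \frac{1}{72573}\right) = \frac{16541}{166491}$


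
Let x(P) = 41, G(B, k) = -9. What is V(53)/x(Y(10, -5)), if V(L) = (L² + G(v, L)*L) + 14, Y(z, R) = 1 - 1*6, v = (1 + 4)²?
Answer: 2346/41 ≈ 57.219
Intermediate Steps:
v = 25 (v = 5² = 25)
Y(z, R) = -5 (Y(z, R) = 1 - 6 = -5)
V(L) = 14 + L² - 9*L (V(L) = (L² - 9*L) + 14 = 14 + L² - 9*L)
V(53)/x(Y(10, -5)) = (14 + 53² - 9*53)/41 = (14 + 2809 - 477)*(1/41) = 2346*(1/41) = 2346/41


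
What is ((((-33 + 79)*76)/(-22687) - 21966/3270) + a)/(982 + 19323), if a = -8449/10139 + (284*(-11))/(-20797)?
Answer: -2813744211975628/7562655926335881175 ≈ -0.00037206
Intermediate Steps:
a = -144039617/210860783 (a = -8449*1/10139 - 3124*(-1/20797) = -8449/10139 + 3124/20797 = -144039617/210860783 ≈ -0.68310)
((((-33 + 79)*76)/(-22687) - 21966/3270) + a)/(982 + 19323) = ((((-33 + 79)*76)/(-22687) - 21966/3270) - 144039617/210860783)/(982 + 19323) = (((46*76)*(-1/22687) - 21966*1/3270) - 144039617/210860783)/20305 = ((3496*(-1/22687) - 3661/545) - 144039617/210860783)*(1/20305) = ((-3496/22687 - 3661/545) - 144039617/210860783)*(1/20305) = (-84962427/12364415 - 144039617/210860783)*(1/20305) = -2813744211975628/372452889748135*1/20305 = -2813744211975628/7562655926335881175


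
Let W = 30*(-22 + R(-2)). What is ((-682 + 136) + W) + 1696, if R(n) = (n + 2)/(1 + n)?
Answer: 490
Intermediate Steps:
R(n) = (2 + n)/(1 + n)
W = -660 (W = 30*(-22 + (2 - 2)/(1 - 2)) = 30*(-22 + 0/(-1)) = 30*(-22 - 1*0) = 30*(-22 + 0) = 30*(-22) = -660)
((-682 + 136) + W) + 1696 = ((-682 + 136) - 660) + 1696 = (-546 - 660) + 1696 = -1206 + 1696 = 490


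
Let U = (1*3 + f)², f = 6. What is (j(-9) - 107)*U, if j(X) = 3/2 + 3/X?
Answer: -17145/2 ≈ -8572.5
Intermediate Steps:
j(X) = 3/2 + 3/X (j(X) = 3*(½) + 3/X = 3/2 + 3/X)
U = 81 (U = (1*3 + 6)² = (3 + 6)² = 9² = 81)
(j(-9) - 107)*U = ((3/2 + 3/(-9)) - 107)*81 = ((3/2 + 3*(-⅑)) - 107)*81 = ((3/2 - ⅓) - 107)*81 = (7/6 - 107)*81 = -635/6*81 = -17145/2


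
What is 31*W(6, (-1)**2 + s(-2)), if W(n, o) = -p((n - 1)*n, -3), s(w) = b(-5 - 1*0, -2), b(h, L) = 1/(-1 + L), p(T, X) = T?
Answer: -930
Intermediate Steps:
s(w) = -1/3 (s(w) = 1/(-1 - 2) = 1/(-3) = -1/3)
W(n, o) = -n*(-1 + n) (W(n, o) = -(n - 1)*n = -(-1 + n)*n = -n*(-1 + n))
31*W(6, (-1)**2 + s(-2)) = 31*(6*(1 - 1*6)) = 31*(6*(1 - 6)) = 31*(6*(-5)) = 31*(-30) = -930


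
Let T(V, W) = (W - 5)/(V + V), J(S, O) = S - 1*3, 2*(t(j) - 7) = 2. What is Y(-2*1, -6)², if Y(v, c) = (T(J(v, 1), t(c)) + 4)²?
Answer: 1874161/10000 ≈ 187.42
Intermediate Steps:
t(j) = 8 (t(j) = 7 + (½)*2 = 7 + 1 = 8)
J(S, O) = -3 + S (J(S, O) = S - 3 = -3 + S)
T(V, W) = (-5 + W)/(2*V) (T(V, W) = (-5 + W)/((2*V)) = (-5 + W)*(1/(2*V)) = (-5 + W)/(2*V))
Y(v, c) = (4 + 3/(2*(-3 + v)))² (Y(v, c) = ((-5 + 8)/(2*(-3 + v)) + 4)² = ((½)*3/(-3 + v) + 4)² = (3/(2*(-3 + v)) + 4)² = (4 + 3/(2*(-3 + v)))²)
Y(-2*1, -6)² = ((-21 + 8*(-2*1))²/(4*(-3 - 2*1)²))² = ((-21 + 8*(-2))²/(4*(-3 - 2)²))² = ((¼)*(-21 - 16)²/(-5)²)² = ((¼)*(-37)²*(1/25))² = ((¼)*1369*(1/25))² = (1369/100)² = 1874161/10000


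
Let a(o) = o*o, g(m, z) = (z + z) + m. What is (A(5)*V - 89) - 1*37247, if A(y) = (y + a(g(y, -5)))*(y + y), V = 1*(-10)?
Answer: -40336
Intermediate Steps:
V = -10
g(m, z) = m + 2*z (g(m, z) = 2*z + m = m + 2*z)
a(o) = o²
A(y) = 2*y*(y + (-10 + y)²) (A(y) = (y + (y + 2*(-5))²)*(y + y) = (y + (y - 10)²)*(2*y) = (y + (-10 + y)²)*(2*y) = 2*y*(y + (-10 + y)²))
(A(5)*V - 89) - 1*37247 = ((2*5*(5 + (-10 + 5)²))*(-10) - 89) - 1*37247 = ((2*5*(5 + (-5)²))*(-10) - 89) - 37247 = ((2*5*(5 + 25))*(-10) - 89) - 37247 = ((2*5*30)*(-10) - 89) - 37247 = (300*(-10) - 89) - 37247 = (-3000 - 89) - 37247 = -3089 - 37247 = -40336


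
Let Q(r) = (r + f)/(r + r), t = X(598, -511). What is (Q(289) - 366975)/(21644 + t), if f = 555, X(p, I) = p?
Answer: -106055353/6427938 ≈ -16.499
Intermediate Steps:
t = 598
Q(r) = (555 + r)/(2*r) (Q(r) = (r + 555)/(r + r) = (555 + r)/((2*r)) = (555 + r)*(1/(2*r)) = (555 + r)/(2*r))
(Q(289) - 366975)/(21644 + t) = ((1/2)*(555 + 289)/289 - 366975)/(21644 + 598) = ((1/2)*(1/289)*844 - 366975)/22242 = (422/289 - 366975)*(1/22242) = -106055353/289*1/22242 = -106055353/6427938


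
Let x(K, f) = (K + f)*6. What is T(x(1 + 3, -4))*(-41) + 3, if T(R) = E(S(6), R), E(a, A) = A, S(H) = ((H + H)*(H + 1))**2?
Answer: 3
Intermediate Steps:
x(K, f) = 6*K + 6*f
S(H) = 4*H**2*(1 + H)**2 (S(H) = ((2*H)*(1 + H))**2 = (2*H*(1 + H))**2 = 4*H**2*(1 + H)**2)
T(R) = R
T(x(1 + 3, -4))*(-41) + 3 = (6*(1 + 3) + 6*(-4))*(-41) + 3 = (6*4 - 24)*(-41) + 3 = (24 - 24)*(-41) + 3 = 0*(-41) + 3 = 0 + 3 = 3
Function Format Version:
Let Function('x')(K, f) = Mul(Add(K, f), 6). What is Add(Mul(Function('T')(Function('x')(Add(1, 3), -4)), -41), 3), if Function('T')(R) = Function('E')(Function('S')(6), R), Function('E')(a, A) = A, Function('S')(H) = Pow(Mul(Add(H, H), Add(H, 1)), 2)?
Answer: 3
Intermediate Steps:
Function('x')(K, f) = Add(Mul(6, K), Mul(6, f))
Function('S')(H) = Mul(4, Pow(H, 2), Pow(Add(1, H), 2)) (Function('S')(H) = Pow(Mul(Mul(2, H), Add(1, H)), 2) = Pow(Mul(2, H, Add(1, H)), 2) = Mul(4, Pow(H, 2), Pow(Add(1, H), 2)))
Function('T')(R) = R
Add(Mul(Function('T')(Function('x')(Add(1, 3), -4)), -41), 3) = Add(Mul(Add(Mul(6, Add(1, 3)), Mul(6, -4)), -41), 3) = Add(Mul(Add(Mul(6, 4), -24), -41), 3) = Add(Mul(Add(24, -24), -41), 3) = Add(Mul(0, -41), 3) = Add(0, 3) = 3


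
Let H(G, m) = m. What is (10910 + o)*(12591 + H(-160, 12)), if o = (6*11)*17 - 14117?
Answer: -26277255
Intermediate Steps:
o = -12995 (o = 66*17 - 14117 = 1122 - 14117 = -12995)
(10910 + o)*(12591 + H(-160, 12)) = (10910 - 12995)*(12591 + 12) = -2085*12603 = -26277255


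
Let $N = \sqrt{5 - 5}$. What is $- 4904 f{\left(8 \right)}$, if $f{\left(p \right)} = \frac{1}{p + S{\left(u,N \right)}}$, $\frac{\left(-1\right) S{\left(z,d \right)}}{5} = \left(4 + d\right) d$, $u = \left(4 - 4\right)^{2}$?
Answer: $-613$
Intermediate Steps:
$u = 0$ ($u = 0^{2} = 0$)
$N = 0$ ($N = \sqrt{0} = 0$)
$S{\left(z,d \right)} = - 5 d \left(4 + d\right)$ ($S{\left(z,d \right)} = - 5 \left(4 + d\right) d = - 5 d \left(4 + d\right)$)
$f{\left(p \right)} = \frac{1}{p}$ ($f{\left(p \right)} = \frac{1}{p - 0 \left(4 + 0\right)} = \frac{1}{p - 0 \cdot 4} = \frac{1}{p + 0} = \frac{1}{p}$)
$- 4904 f{\left(8 \right)} = - \frac{4904}{8} = \left(-4904\right) \frac{1}{8} = -613$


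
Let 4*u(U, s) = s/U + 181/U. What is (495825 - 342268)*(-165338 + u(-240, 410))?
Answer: -8124448575849/320 ≈ -2.5389e+10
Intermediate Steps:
u(U, s) = 181/(4*U) + s/(4*U) (u(U, s) = (s/U + 181/U)/4 = (181/U + s/U)/4 = 181/(4*U) + s/(4*U))
(495825 - 342268)*(-165338 + u(-240, 410)) = (495825 - 342268)*(-165338 + (¼)*(181 + 410)/(-240)) = 153557*(-165338 + (¼)*(-1/240)*591) = 153557*(-165338 - 197/320) = 153557*(-52908357/320) = -8124448575849/320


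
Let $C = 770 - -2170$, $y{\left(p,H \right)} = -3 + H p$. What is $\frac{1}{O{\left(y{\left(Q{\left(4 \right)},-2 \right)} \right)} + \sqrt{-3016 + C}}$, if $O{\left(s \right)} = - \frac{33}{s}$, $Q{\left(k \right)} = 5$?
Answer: $\frac{429}{13933} - \frac{338 i \sqrt{19}}{13933} \approx 0.03079 - 0.10574 i$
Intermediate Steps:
$C = 2940$ ($C = 770 + 2170 = 2940$)
$\frac{1}{O{\left(y{\left(Q{\left(4 \right)},-2 \right)} \right)} + \sqrt{-3016 + C}} = \frac{1}{- \frac{33}{-3 - 10} + \sqrt{-3016 + 2940}} = \frac{1}{- \frac{33}{-3 - 10} + \sqrt{-76}} = \frac{1}{- \frac{33}{-13} + 2 i \sqrt{19}} = \frac{1}{\left(-33\right) \left(- \frac{1}{13}\right) + 2 i \sqrt{19}} = \frac{1}{\frac{33}{13} + 2 i \sqrt{19}}$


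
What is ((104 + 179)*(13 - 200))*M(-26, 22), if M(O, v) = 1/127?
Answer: -52921/127 ≈ -416.70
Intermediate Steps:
M(O, v) = 1/127
((104 + 179)*(13 - 200))*M(-26, 22) = ((104 + 179)*(13 - 200))*(1/127) = (283*(-187))*(1/127) = -52921*1/127 = -52921/127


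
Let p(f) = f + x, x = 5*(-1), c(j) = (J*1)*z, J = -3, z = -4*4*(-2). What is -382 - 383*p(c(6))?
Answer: 38301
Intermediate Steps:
z = 32 (z = -16*(-2) = 32)
c(j) = -96 (c(j) = -3*1*32 = -3*32 = -96)
x = -5
p(f) = -5 + f (p(f) = f - 5 = -5 + f)
-382 - 383*p(c(6)) = -382 - 383*(-5 - 96) = -382 - 383*(-101) = -382 + 38683 = 38301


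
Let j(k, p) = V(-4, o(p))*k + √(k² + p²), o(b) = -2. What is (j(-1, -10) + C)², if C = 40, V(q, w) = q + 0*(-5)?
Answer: (44 + √101)² ≈ 2921.4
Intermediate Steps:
V(q, w) = q (V(q, w) = q + 0 = q)
j(k, p) = √(k² + p²) - 4*k (j(k, p) = -4*k + √(k² + p²) = √(k² + p²) - 4*k)
(j(-1, -10) + C)² = ((√((-1)² + (-10)²) - 4*(-1)) + 40)² = ((√(1 + 100) + 4) + 40)² = ((√101 + 4) + 40)² = ((4 + √101) + 40)² = (44 + √101)²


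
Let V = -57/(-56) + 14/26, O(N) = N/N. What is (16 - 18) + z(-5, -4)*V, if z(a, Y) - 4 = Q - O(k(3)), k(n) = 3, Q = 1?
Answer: 769/182 ≈ 4.2253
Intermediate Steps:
O(N) = 1
z(a, Y) = 4 (z(a, Y) = 4 + (1 - 1*1) = 4 + (1 - 1) = 4 + 0 = 4)
V = 1133/728 (V = -57*(-1/56) + 14*(1/26) = 57/56 + 7/13 = 1133/728 ≈ 1.5563)
(16 - 18) + z(-5, -4)*V = (16 - 18) + 4*(1133/728) = -2 + 1133/182 = 769/182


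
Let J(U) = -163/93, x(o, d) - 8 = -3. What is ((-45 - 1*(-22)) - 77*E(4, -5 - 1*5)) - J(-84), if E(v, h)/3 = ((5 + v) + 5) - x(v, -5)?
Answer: -195323/93 ≈ -2100.2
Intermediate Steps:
x(o, d) = 5 (x(o, d) = 8 - 3 = 5)
J(U) = -163/93 (J(U) = -163*1/93 = -163/93)
E(v, h) = 15 + 3*v (E(v, h) = 3*(((5 + v) + 5) - 1*5) = 3*((10 + v) - 5) = 3*(5 + v) = 15 + 3*v)
((-45 - 1*(-22)) - 77*E(4, -5 - 1*5)) - J(-84) = ((-45 - 1*(-22)) - 77*(15 + 3*4)) - 1*(-163/93) = ((-45 + 22) - 77*(15 + 12)) + 163/93 = (-23 - 77*27) + 163/93 = (-23 - 2079) + 163/93 = -2102 + 163/93 = -195323/93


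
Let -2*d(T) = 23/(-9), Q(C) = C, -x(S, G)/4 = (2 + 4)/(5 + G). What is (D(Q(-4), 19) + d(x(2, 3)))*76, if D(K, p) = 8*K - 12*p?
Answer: -176966/9 ≈ -19663.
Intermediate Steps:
x(S, G) = -24/(5 + G) (x(S, G) = -4*(2 + 4)/(5 + G) = -24/(5 + G))
D(K, p) = -12*p + 8*K
d(T) = 23/18 (d(T) = -23/(2*(-9)) = -23*(-1)/(2*9) = -½*(-23/9) = 23/18)
(D(Q(-4), 19) + d(x(2, 3)))*76 = ((-12*19 + 8*(-4)) + 23/18)*76 = ((-228 - 32) + 23/18)*76 = (-260 + 23/18)*76 = -4657/18*76 = -176966/9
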